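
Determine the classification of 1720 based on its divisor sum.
abundant

Proper divisors of 1720: sum = 1 + 2 + 4 + 5 + 8 + 10 + 20 + 40 + 43 + 86 + 172 + 215 + 344 + 430 + 860 = 2240
Since 2240 > 1720, 1720 is abundant.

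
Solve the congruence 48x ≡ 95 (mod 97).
x ≡ 4 (mod 97)

gcd(48, 97) = 1, which divides 95, so solutions exist.
Find 48^(-1) mod 97 by the extended Euclidean algorithm:
97 = 2 × 48 + 1  ⟹  1 = (1)·97 + (-2)·48
So (-2)·48 ≡ 1 (mod 97), i.e. 48^(-1) ≡ -2 ≡ 95 (mod 97).
x ≡ 95 × 95 = 9025 ≡ 4 (mod 97).
Check: 48 × 4 = 192 ≡ 95 (mod 97).
Unique solution: x ≡ 4 (mod 97)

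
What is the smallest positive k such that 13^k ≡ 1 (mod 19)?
18

19 is prime, so ord(13) divides φ(19) = 18.
Divisors of 18: 1, 2, 3, 6, 9, 18.
Repeated squaring: 13^1 ≡ 13, 13^2 ≡ 17, 13^4 ≡ 4, 13^8 ≡ 16, 13^16 ≡ 9 (mod 19).
Test 13^d mod 19 for each divisor d in increasing order:
13^1 ≡ 13
13^2 ≡ 17
13^3 = 13^2·13^1 ≡ 12
13^6 = 13^4·13^2 ≡ 11
13^9 = 13^8·13^1 ≡ 18
13^18 = 13^16·13^2 ≡ 1  ← first divisor giving 1
The order is 18.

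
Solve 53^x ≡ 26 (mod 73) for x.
23

Baby-step giant-step with step n = ⌈√73⌉ = 9.
Baby steps 53^j mod 73 (j:value) for j=0..8: 0:1, 1:53, 2:35, 3:30, 4:57, 5:28, 6:24, 7:31, 8:37.
Giant-step multiplier: 53^(-9) ≡ 53^(72-9) = 53^63 ≡ 51 (mod 73).
Giant steps γ_i = 26·51^i mod 73: γ_0=26, γ_1=12, γ_2=28 (in table at j=5).
x = i·n + j = 2·9 + 5 = 23.
Check: 53^23 ≡ 26 (mod 73).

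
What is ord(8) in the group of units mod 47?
23

47 is prime, so ord(8) divides φ(47) = 46.
Divisors of 46: 1, 2, 23, 46.
Repeated squaring: 8^1 ≡ 8, 8^2 ≡ 17, 8^4 ≡ 7, 8^8 ≡ 2, 8^16 ≡ 4, 8^32 ≡ 16 (mod 47).
Test 8^d mod 47 for each divisor d in increasing order:
8^1 ≡ 8
8^2 ≡ 17
8^23 = 8^16·8^4·8^2·8^1 ≡ 1  ← first divisor giving 1
The order is 23.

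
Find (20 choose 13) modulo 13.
1

Using Lucas' theorem:
Write n=20 and k=13 in base 13:
n in base 13: [1, 7]
k in base 13: [1, 0]
C(20,13) mod 13 = ∏ C(n_i, k_i) mod 13
Digit binomials (mod 13): C(1,1) = 1; C(7,0) = 1
Product: 1 × 1 = 1 ≡ 1 (mod 13)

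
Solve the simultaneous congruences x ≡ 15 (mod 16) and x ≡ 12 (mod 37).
271

Using Chinese Remainder Theorem:
M = 16 × 37 = 592
M1 = 37, M2 = 16
y1 = 37^(-1) mod 16 = 13
y2 = 16^(-1) mod 37 = 7
x = (15×37×13 + 12×16×7) mod 592 = 271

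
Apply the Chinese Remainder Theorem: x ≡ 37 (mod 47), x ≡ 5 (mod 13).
460

Using Chinese Remainder Theorem:
M = 47 × 13 = 611
M1 = 13, M2 = 47
y1 = 13^(-1) mod 47 = 29
y2 = 47^(-1) mod 13 = 5
x = (37×13×29 + 5×47×5) mod 611 = 460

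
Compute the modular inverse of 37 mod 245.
53

gcd(37, 245) = 1, so the inverse exists.
Extended Euclidean algorithm on (245, 37):
245 = 6 × 37 + 23  ⟹  23 = (1)·245 + (-6)·37
37 = 1 × 23 + 14  ⟹  14 = (-1)·245 + (7)·37
23 = 1 × 14 + 9  ⟹  9 = (2)·245 + (-13)·37
14 = 1 × 9 + 5  ⟹  5 = (-3)·245 + (20)·37
9 = 1 × 5 + 4  ⟹  4 = (5)·245 + (-33)·37
5 = 1 × 4 + 1  ⟹  1 = (-8)·245 + (53)·37
So (53)·37 ≡ 1 (mod 245), i.e. 37^(-1) ≡ 53 (mod 245).
Check: 37 × 53 = 1961 ≡ 1 (mod 245)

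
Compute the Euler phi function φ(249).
164

249 = 3 × 83
φ(n) = n × ∏(1 - 1/p) for each prime p dividing n
φ(249) = 249 × (1 - 1/3) × (1 - 1/83) = 164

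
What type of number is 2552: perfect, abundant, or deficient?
abundant

Proper divisors of 2552: sum = 1 + 2 + 4 + 8 + 11 + 22 + 29 + 44 + 58 + 88 + 116 + 232 + 319 + 638 + 1276 = 2848
Since 2848 > 2552, 2552 is abundant.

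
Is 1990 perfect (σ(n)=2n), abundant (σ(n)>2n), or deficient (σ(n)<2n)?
deficient

Proper divisors of 1990: sum = 1 + 2 + 5 + 10 + 199 + 398 + 995 = 1610
Since 1610 < 1990, 1990 is deficient.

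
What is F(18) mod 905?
774

Matrix identity: Q^n = [[F_(n+1), F_n], [F_n, F_(n-1)]] with Q = [[1,1],[1,0]].
n = 18 = 10010₂. Square-and-multiply, entries mod 905:
Q^1 = [[1,1],[1,0]]
Q^2 = (Q^1)² = [[2,1],[1,1]]
Q^4 = (Q^2)² = [[5,3],[3,2]]
Q^9 = (Q^4)²·Q = [[55,34],[34,21]]
Q^18 = (Q^9)² = [[561,774],[774,692]]
F_18 mod 905 = Q^18[0][1] = 774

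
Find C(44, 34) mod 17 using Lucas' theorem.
1

Using Lucas' theorem:
Write n=44 and k=34 in base 17:
n in base 17: [2, 10]
k in base 17: [2, 0]
C(44,34) mod 17 = ∏ C(n_i, k_i) mod 17
Digit binomials (mod 17): C(2,2) = 1; C(10,0) = 1
Product: 1 × 1 = 1 ≡ 1 (mod 17)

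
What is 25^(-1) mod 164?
105

gcd(25, 164) = 1, so the inverse exists.
Extended Euclidean algorithm on (164, 25):
164 = 6 × 25 + 14  ⟹  14 = (1)·164 + (-6)·25
25 = 1 × 14 + 11  ⟹  11 = (-1)·164 + (7)·25
14 = 1 × 11 + 3  ⟹  3 = (2)·164 + (-13)·25
11 = 3 × 3 + 2  ⟹  2 = (-7)·164 + (46)·25
3 = 1 × 2 + 1  ⟹  1 = (9)·164 + (-59)·25
So (-59)·25 ≡ 1 (mod 164), i.e. 25^(-1) ≡ -59 ≡ 105 (mod 164).
Check: 25 × 105 = 2625 ≡ 1 (mod 164)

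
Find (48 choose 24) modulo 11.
3

Using Lucas' theorem:
Write n=48 and k=24 in base 11:
n in base 11: [4, 4]
k in base 11: [2, 2]
C(48,24) mod 11 = ∏ C(n_i, k_i) mod 11
Digit binomials (mod 11): C(4,2) = 6; C(4,2) = 6
Product: 6 × 6 = 36 ≡ 3 (mod 11)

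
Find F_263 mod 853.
227

Matrix identity: Q^n = [[F_(n+1), F_n], [F_n, F_(n-1)]] with Q = [[1,1],[1,0]].
n = 263 = 100000111₂. Square-and-multiply, entries mod 853:
Q^1 = [[1,1],[1,0]]
Q^2 = (Q^1)² = [[2,1],[1,1]]
Q^4 = (Q^2)² = [[5,3],[3,2]]
Q^8 = (Q^4)² = [[34,21],[21,13]]
Q^16 = (Q^8)² = [[744,134],[134,610]]
Q^32 = (Q^16)² = [[835,600],[600,235]]
Q^65 = (Q^32)²·Q = [[49,358],[358,544]]
Q^131 = (Q^65)²·Q = [[806,56],[56,750]]
Q^263 = (Q^131)²·Q = [[357,227],[227,130]]
F_263 mod 853 = Q^263[0][1] = 227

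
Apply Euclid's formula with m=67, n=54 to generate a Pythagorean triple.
(1573, 7236, 7405)

Euclid's formula: a = m² - n², b = 2mn, c = m² + n²
m = 67, n = 54
a = 67² - 54² = 4489 - 2916 = 1573
b = 2 × 67 × 54 = 7236
c = 67² + 54² = 4489 + 2916 = 7405
Verification: 1573² + 7236² = 2474329 + 52359696 = 54834025 = 7405² ✓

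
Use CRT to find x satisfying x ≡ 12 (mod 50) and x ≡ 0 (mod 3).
12

Using Chinese Remainder Theorem:
M = 50 × 3 = 150
M1 = 3, M2 = 50
y1 = 3^(-1) mod 50 = 17
y2 = 50^(-1) mod 3 = 2
x = (12×3×17 + 0×50×2) mod 150 = 12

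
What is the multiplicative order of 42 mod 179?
89

179 is prime, so ord(42) divides φ(179) = 178.
Divisors of 178: 1, 2, 89, 178.
Repeated squaring: 42^1 ≡ 42, 42^2 ≡ 153, 42^4 ≡ 139, 42^8 ≡ 168, 42^16 ≡ 121, 42^32 ≡ 142, 42^64 ≡ 116, 42^128 ≡ 31 (mod 179).
Test 42^d mod 179 for each divisor d in increasing order:
42^1 ≡ 42
42^2 ≡ 153
42^89 = 42^64·42^16·42^8·42^1 ≡ 1  ← first divisor giving 1
The order is 89.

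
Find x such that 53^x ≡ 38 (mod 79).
42

Baby-step giant-step with step n = ⌈√79⌉ = 9.
Baby steps 53^j mod 79 (j:value) for j=0..8: 0:1, 1:53, 2:44, 3:41, 4:40, 5:66, 6:22, 7:60, 8:20.
Giant-step multiplier: 53^(-9) ≡ 53^(78-9) = 53^69 ≡ 12 (mod 79).
Giant steps γ_i = 38·12^i mod 79: γ_0=38, γ_1=61, γ_2=21, γ_3=15, γ_4=22 (in table at j=6).
x = i·n + j = 4·9 + 6 = 42.
Check: 53^42 ≡ 38 (mod 79).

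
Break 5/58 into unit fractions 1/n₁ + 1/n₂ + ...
1/12 + 1/348

Greedy algorithm:
5/58: ceiling(58/5) = 12, use 1/12
1/348: ceiling(348/1) = 348, use 1/348
Result: 5/58 = 1/12 + 1/348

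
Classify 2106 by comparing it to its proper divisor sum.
abundant

Proper divisors of 2106: sum = 1 + 2 + 3 + 6 + 9 + 13 + 18 + 26 + ... + 234 + 351 + 702 + 1053 (19 divisors) = 2976
Since 2976 > 2106, 2106 is abundant.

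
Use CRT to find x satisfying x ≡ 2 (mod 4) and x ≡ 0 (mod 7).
14

Using Chinese Remainder Theorem:
M = 4 × 7 = 28
M1 = 7, M2 = 4
y1 = 7^(-1) mod 4 = 3
y2 = 4^(-1) mod 7 = 2
x = (2×7×3 + 0×4×2) mod 28 = 14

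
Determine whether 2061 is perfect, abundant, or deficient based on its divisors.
deficient

Proper divisors of 2061: sum = 1 + 3 + 9 + 229 + 687 = 929
Since 929 < 2061, 2061 is deficient.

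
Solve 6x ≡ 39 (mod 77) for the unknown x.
x ≡ 45 (mod 77)

gcd(6, 77) = 1, which divides 39, so solutions exist.
Find 6^(-1) mod 77 by the extended Euclidean algorithm:
77 = 12 × 6 + 5  ⟹  5 = (1)·77 + (-12)·6
6 = 1 × 5 + 1  ⟹  1 = (-1)·77 + (13)·6
So (13)·6 ≡ 1 (mod 77), i.e. 6^(-1) ≡ 13 (mod 77).
x ≡ 13 × 39 = 507 ≡ 45 (mod 77).
Check: 6 × 45 = 270 ≡ 39 (mod 77).
Unique solution: x ≡ 45 (mod 77)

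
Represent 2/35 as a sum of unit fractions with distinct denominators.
1/18 + 1/630

Greedy algorithm:
2/35: ceiling(35/2) = 18, use 1/18
1/630: ceiling(630/1) = 630, use 1/630
Result: 2/35 = 1/18 + 1/630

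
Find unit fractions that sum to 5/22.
1/5 + 1/37 + 1/4070

Greedy algorithm:
5/22: ceiling(22/5) = 5, use 1/5
3/110: ceiling(110/3) = 37, use 1/37
1/4070: ceiling(4070/1) = 4070, use 1/4070
Result: 5/22 = 1/5 + 1/37 + 1/4070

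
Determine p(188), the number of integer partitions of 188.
1398341745571

p(n) counts ways to write n as a sum of positive integers (order ignored).
Euler's pentagonal recurrence: p(k) = p(k-1) + p(k-2) - p(k-5) - p(k-7) + p(k-12) + p(k-15) - ... (offsets j(3j∓1)/2, signs ++--, p(0)=1, p(<0)=0).
DP table for k = 0..187: p(0)=1, p(1)=1, p(2)=2, p(3)=3, p(4)=5, p(5)=7, p(6)=11, p(7)=15, p(8)=22, p(9)=30, p(10)=42, p(11)=56, p(12)=77, p(13)=101, p(14)=135, p(15)=176, p(16)=231, p(17)=297, p(18)=385, p(19)=490, p(20)=627, p(21)=792, p(22)=1002, p(23)=1255, p(24)=1575, p(25)=1958, p(26)=2436, p(27)=3010, p(28)=3718, p(29)=4565, p(30)=5604, p(31)=6842, p(32)=8349, p(33)=10143, p(34)=12310, p(35)=14883, p(36)=17977, p(37)=21637, p(38)=26015, p(39)=31185, p(40)=37338, p(41)=44583, p(42)=53174, p(43)=63261, p(44)=75175, p(45)=89134, p(46)=105558, p(47)=124754, p(48)=147273, p(49)=173525, p(50)=204226, p(51)=239943, p(52)=281589, p(53)=329931, p(54)=386155, p(55)=451276, p(56)=526823, p(57)=614154, p(58)=715220, p(59)=831820, p(60)=966467, p(61)=1121505, p(62)=1300156, p(63)=1505499, p(64)=1741630, p(65)=2012558, p(66)=2323520, p(67)=2679689, p(68)=3087735, p(69)=3554345, p(70)=4087968, p(71)=4697205, p(72)=5392783, p(73)=6185689, p(74)=7089500, p(75)=8118264, p(76)=9289091, p(77)=10619863, p(78)=12132164, p(79)=13848650, p(80)=15796476, p(81)=18004327, p(82)=20506255, p(83)=23338469, p(84)=26543660, p(85)=30167357, p(86)=34262962, p(87)=38887673, p(88)=44108109, p(89)=49995925, p(90)=56634173, p(91)=64112359, p(92)=72533807, p(93)=82010177, p(94)=92669720, p(95)=104651419, p(96)=118114304, p(97)=133230930, p(98)=150198136, p(99)=169229875, p(100)=190569292, p(101)=214481126, p(102)=241265379, p(103)=271248950, p(104)=304801365, p(105)=342325709, p(106)=384276336, p(107)=431149389, p(108)=483502844, p(109)=541946240, p(110)=607163746, p(111)=679903203, p(112)=761002156, p(113)=851376628, p(114)=952050665, p(115)=1064144451, p(116)=1188908248, p(117)=1327710076, p(118)=1482074143, p(119)=1653668665, p(120)=1844349560, p(121)=2056148051, p(122)=2291320912, p(123)=2552338241, p(124)=2841940500, p(125)=3163127352, p(126)=3519222692, p(127)=3913864295, p(128)=4351078600, p(129)=4835271870, p(130)=5371315400, p(131)=5964539504, p(132)=6620830889, p(133)=7346629512, p(134)=8149040695, p(135)=9035836076, p(136)=10015581680, p(137)=11097645016, p(138)=12292341831, p(139)=13610949895, p(140)=15065878135, p(141)=16670689208, p(142)=18440293320, p(143)=20390982757, p(144)=22540654445, p(145)=24908858009, p(146)=27517052599, p(147)=30388671978, p(148)=33549419497, p(149)=37027355200, p(150)=40853235313, p(151)=45060624582, p(152)=49686288421, p(153)=54770336324, p(154)=60356673280, p(155)=66493182097, p(156)=73232243759, p(157)=80630964769, p(158)=88751778802, p(159)=97662728555, p(160)=107438159466, p(161)=118159068427, p(162)=129913904637, p(163)=142798995930, p(164)=156919475295, p(165)=172389800255, p(166)=189334822579, p(167)=207890420102, p(168)=228204732751, p(169)=250438925115, p(170)=274768617130, p(171)=301384802048, p(172)=330495499613, p(173)=362326859895, p(174)=397125074750, p(175)=435157697830, p(176)=476715857290, p(177)=522115831195, p(178)=571701605655, p(179)=625846753120, p(180)=684957390936, p(181)=749474411781, p(182)=819876908323, p(183)=896684817527, p(184)=980462880430, p(185)=1071823774337, p(186)=1171432692373, p(187)=1280011042268.
Final step: p(188) = p(187) + p(186) - p(183) - p(181) + p(176) + p(173) - p(166) - p(162) + p(153) + p(148) - p(137) - p(131) + p(118) + p(111) - p(96) - p(88) + p(71) + p(62) - p(43) - p(33) + p(12) + p(1)
= 1280011042268 + 1171432692373 - 896684817527 - 749474411781 + 476715857290 + 362326859895 - 189334822579 - 129913904637 + 54770336324 + 33549419497 - 11097645016 - 5964539504 + 1482074143 + 679903203 - 118114304 - 44108109 + 4697205 + 1300156 - 63261 - 10143 + 77 + 1
= 1398341745571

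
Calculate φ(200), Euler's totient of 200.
80

200 = 2^3 × 5^2
φ(n) = n × ∏(1 - 1/p) for each prime p dividing n
φ(200) = 200 × (1 - 1/2) × (1 - 1/5) = 80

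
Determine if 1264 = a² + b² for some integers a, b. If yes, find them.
Not possible

Factorization: 1264 = 2^4 × 79
By Fermat: n is sum of two squares iff every prime p ≡ 3 (mod 4) appears to even power.
Prime(s) ≡ 3 (mod 4) with odd exponent: [(79, 1)]
Therefore 1264 cannot be expressed as a² + b².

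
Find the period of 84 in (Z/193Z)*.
3

193 is prime, so ord(84) divides φ(193) = 192.
Divisors of 192: 1, 2, 3, 4, 6, 8, 12, 16, 24, 32, 48, 64, 96, 192.
Repeated squaring: 84^1 ≡ 84, 84^2 ≡ 108, 84^4 ≡ 84, 84^8 ≡ 108, 84^16 ≡ 84, 84^32 ≡ 108, 84^64 ≡ 84, 84^128 ≡ 108 (mod 193).
Test 84^d mod 193 for each divisor d in increasing order:
84^1 ≡ 84
84^2 ≡ 108
84^3 = 84^2·84^1 ≡ 1  ← first divisor giving 1
The order is 3.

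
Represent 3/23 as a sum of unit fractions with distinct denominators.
1/8 + 1/184

Greedy algorithm:
3/23: ceiling(23/3) = 8, use 1/8
1/184: ceiling(184/1) = 184, use 1/184
Result: 3/23 = 1/8 + 1/184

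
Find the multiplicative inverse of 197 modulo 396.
197

gcd(197, 396) = 1, so the inverse exists.
Extended Euclidean algorithm on (396, 197):
396 = 2 × 197 + 2  ⟹  2 = (1)·396 + (-2)·197
197 = 98 × 2 + 1  ⟹  1 = (-98)·396 + (197)·197
So (197)·197 ≡ 1 (mod 396), i.e. 197^(-1) ≡ 197 (mod 396).
Check: 197 × 197 = 38809 ≡ 1 (mod 396)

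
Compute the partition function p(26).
2436

p(n) counts ways to write n as a sum of positive integers (order ignored).
Euler's pentagonal recurrence: p(k) = p(k-1) + p(k-2) - p(k-5) - p(k-7) + p(k-12) + p(k-15) - ... (offsets j(3j∓1)/2, signs ++--, p(0)=1, p(<0)=0).
DP table for k = 0..25: p(0)=1, p(1)=1, p(2)=2, p(3)=3, p(4)=5, p(5)=7, p(6)=11, p(7)=15, p(8)=22, p(9)=30, p(10)=42, p(11)=56, p(12)=77, p(13)=101, p(14)=135, p(15)=176, p(16)=231, p(17)=297, p(18)=385, p(19)=490, p(20)=627, p(21)=792, p(22)=1002, p(23)=1255, p(24)=1575, p(25)=1958.
Final step: p(26) = p(25) + p(24) - p(21) - p(19) + p(14) + p(11) - p(4) - p(0)
= 1958 + 1575 - 792 - 490 + 135 + 56 - 5 - 1
= 2436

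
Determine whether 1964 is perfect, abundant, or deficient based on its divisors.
deficient

Proper divisors of 1964: sum = 1 + 2 + 4 + 491 + 982 = 1480
Since 1480 < 1964, 1964 is deficient.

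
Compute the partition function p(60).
966467

p(n) counts ways to write n as a sum of positive integers (order ignored).
Euler's pentagonal recurrence: p(k) = p(k-1) + p(k-2) - p(k-5) - p(k-7) + p(k-12) + p(k-15) - ... (offsets j(3j∓1)/2, signs ++--, p(0)=1, p(<0)=0).
DP table for k = 0..59: p(0)=1, p(1)=1, p(2)=2, p(3)=3, p(4)=5, p(5)=7, p(6)=11, p(7)=15, p(8)=22, p(9)=30, p(10)=42, p(11)=56, p(12)=77, p(13)=101, p(14)=135, p(15)=176, p(16)=231, p(17)=297, p(18)=385, p(19)=490, p(20)=627, p(21)=792, p(22)=1002, p(23)=1255, p(24)=1575, p(25)=1958, p(26)=2436, p(27)=3010, p(28)=3718, p(29)=4565, p(30)=5604, p(31)=6842, p(32)=8349, p(33)=10143, p(34)=12310, p(35)=14883, p(36)=17977, p(37)=21637, p(38)=26015, p(39)=31185, p(40)=37338, p(41)=44583, p(42)=53174, p(43)=63261, p(44)=75175, p(45)=89134, p(46)=105558, p(47)=124754, p(48)=147273, p(49)=173525, p(50)=204226, p(51)=239943, p(52)=281589, p(53)=329931, p(54)=386155, p(55)=451276, p(56)=526823, p(57)=614154, p(58)=715220, p(59)=831820.
Final step: p(60) = p(59) + p(58) - p(55) - p(53) + p(48) + p(45) - p(38) - p(34) + p(25) + p(20) - p(9) - p(3)
= 831820 + 715220 - 451276 - 329931 + 147273 + 89134 - 26015 - 12310 + 1958 + 627 - 30 - 3
= 966467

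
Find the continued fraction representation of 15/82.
[0; 5, 2, 7]

Euclidean algorithm steps:
15 = 0 × 82 + 15
82 = 5 × 15 + 7
15 = 2 × 7 + 1
7 = 7 × 1 + 0
Continued fraction: [0; 5, 2, 7]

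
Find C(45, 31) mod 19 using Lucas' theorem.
0

Using Lucas' theorem:
Write n=45 and k=31 in base 19:
n in base 19: [2, 7]
k in base 19: [1, 12]
C(45,31) mod 19 = ∏ C(n_i, k_i) mod 19
Digit binomials (mod 19): C(2,1) = 2; C(7,12) = 0 (k_i > n_i)
Product: 2 × 0 = 0 ≡ 0 (mod 19)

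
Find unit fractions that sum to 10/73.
1/8 + 1/84 + 1/12264

Greedy algorithm:
10/73: ceiling(73/10) = 8, use 1/8
7/584: ceiling(584/7) = 84, use 1/84
1/12264: ceiling(12264/1) = 12264, use 1/12264
Result: 10/73 = 1/8 + 1/84 + 1/12264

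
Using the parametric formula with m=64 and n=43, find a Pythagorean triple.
(2247, 5504, 5945)

Euclid's formula: a = m² - n², b = 2mn, c = m² + n²
m = 64, n = 43
a = 64² - 43² = 4096 - 1849 = 2247
b = 2 × 64 × 43 = 5504
c = 64² + 43² = 4096 + 1849 = 5945
Verification: 2247² + 5504² = 5049009 + 30294016 = 35343025 = 5945² ✓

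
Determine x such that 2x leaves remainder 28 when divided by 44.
x ≡ 14 (mod 22)

gcd(2, 44) = 2, which divides 28, so solutions exist.
Divide through by 2: x ≡ 14 (mod 22).
The coefficient of x is now 1, so x ≡ 14 (mod 22).
Check: 2 × 14 = 28 ≡ 28 (mod 44).
x ≡ 14 (mod 22), giving 2 solutions mod 44.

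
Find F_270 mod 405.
170

Matrix identity: Q^n = [[F_(n+1), F_n], [F_n, F_(n-1)]] with Q = [[1,1],[1,0]].
n = 270 = 100001110₂. Square-and-multiply, entries mod 405:
Q^1 = [[1,1],[1,0]]
Q^2 = (Q^1)² = [[2,1],[1,1]]
Q^4 = (Q^2)² = [[5,3],[3,2]]
Q^8 = (Q^4)² = [[34,21],[21,13]]
Q^16 = (Q^8)² = [[382,177],[177,205]]
Q^33 = (Q^16)²·Q = [[82,268],[268,219]]
Q^67 = (Q^33)²·Q = [[51,383],[383,73]]
Q^135 = (Q^67)²·Q = [[357,250],[250,107]]
Q^270 = (Q^135)² = [[4,170],[170,239]]
F_270 mod 405 = Q^270[0][1] = 170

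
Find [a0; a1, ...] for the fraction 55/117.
[0; 2, 7, 1, 6]

Euclidean algorithm steps:
55 = 0 × 117 + 55
117 = 2 × 55 + 7
55 = 7 × 7 + 6
7 = 1 × 6 + 1
6 = 6 × 1 + 0
Continued fraction: [0; 2, 7, 1, 6]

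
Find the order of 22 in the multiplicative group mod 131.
130

131 is prime, so ord(22) divides φ(131) = 130.
Divisors of 130: 1, 2, 5, 10, 13, 26, 65, 130.
Repeated squaring: 22^1 ≡ 22, 22^2 ≡ 91, 22^4 ≡ 28, 22^8 ≡ 129, 22^16 ≡ 4, 22^32 ≡ 16, 22^64 ≡ 125, 22^128 ≡ 36 (mod 131).
Test 22^d mod 131 for each divisor d in increasing order:
22^1 ≡ 22
22^2 ≡ 91
22^5 = 22^4·22^1 ≡ 92
22^10 = 22^8·22^2 ≡ 80
22^13 = 22^8·22^4·22^1 ≡ 78
22^26 = 22^16·22^8·22^2 ≡ 58
22^65 = 22^64·22^1 ≡ 130
22^130 = 22^128·22^2 ≡ 1  ← first divisor giving 1
The order is 130.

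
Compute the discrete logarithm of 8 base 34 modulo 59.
51

Baby-step giant-step with step n = ⌈√59⌉ = 8.
Baby steps 34^j mod 59 (j:value) for j=0..7: 0:1, 1:34, 2:35, 3:10, 4:45, 5:55, 6:41, 7:37.
Giant-step multiplier: 34^(-8) ≡ 34^(58-8) = 34^50 ≡ 28 (mod 59).
Giant steps γ_i = 8·28^i mod 59: γ_0=8, γ_1=47, γ_2=18, γ_3=32, γ_4=11, γ_5=13, γ_6=10 (in table at j=3).
x = i·n + j = 6·8 + 3 = 51.
Check: 34^51 ≡ 8 (mod 59).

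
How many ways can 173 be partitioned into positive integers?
362326859895

p(n) counts ways to write n as a sum of positive integers (order ignored).
Euler's pentagonal recurrence: p(k) = p(k-1) + p(k-2) - p(k-5) - p(k-7) + p(k-12) + p(k-15) - ... (offsets j(3j∓1)/2, signs ++--, p(0)=1, p(<0)=0).
DP table for k = 0..172: p(0)=1, p(1)=1, p(2)=2, p(3)=3, p(4)=5, p(5)=7, p(6)=11, p(7)=15, p(8)=22, p(9)=30, p(10)=42, p(11)=56, p(12)=77, p(13)=101, p(14)=135, p(15)=176, p(16)=231, p(17)=297, p(18)=385, p(19)=490, p(20)=627, p(21)=792, p(22)=1002, p(23)=1255, p(24)=1575, p(25)=1958, p(26)=2436, p(27)=3010, p(28)=3718, p(29)=4565, p(30)=5604, p(31)=6842, p(32)=8349, p(33)=10143, p(34)=12310, p(35)=14883, p(36)=17977, p(37)=21637, p(38)=26015, p(39)=31185, p(40)=37338, p(41)=44583, p(42)=53174, p(43)=63261, p(44)=75175, p(45)=89134, p(46)=105558, p(47)=124754, p(48)=147273, p(49)=173525, p(50)=204226, p(51)=239943, p(52)=281589, p(53)=329931, p(54)=386155, p(55)=451276, p(56)=526823, p(57)=614154, p(58)=715220, p(59)=831820, p(60)=966467, p(61)=1121505, p(62)=1300156, p(63)=1505499, p(64)=1741630, p(65)=2012558, p(66)=2323520, p(67)=2679689, p(68)=3087735, p(69)=3554345, p(70)=4087968, p(71)=4697205, p(72)=5392783, p(73)=6185689, p(74)=7089500, p(75)=8118264, p(76)=9289091, p(77)=10619863, p(78)=12132164, p(79)=13848650, p(80)=15796476, p(81)=18004327, p(82)=20506255, p(83)=23338469, p(84)=26543660, p(85)=30167357, p(86)=34262962, p(87)=38887673, p(88)=44108109, p(89)=49995925, p(90)=56634173, p(91)=64112359, p(92)=72533807, p(93)=82010177, p(94)=92669720, p(95)=104651419, p(96)=118114304, p(97)=133230930, p(98)=150198136, p(99)=169229875, p(100)=190569292, p(101)=214481126, p(102)=241265379, p(103)=271248950, p(104)=304801365, p(105)=342325709, p(106)=384276336, p(107)=431149389, p(108)=483502844, p(109)=541946240, p(110)=607163746, p(111)=679903203, p(112)=761002156, p(113)=851376628, p(114)=952050665, p(115)=1064144451, p(116)=1188908248, p(117)=1327710076, p(118)=1482074143, p(119)=1653668665, p(120)=1844349560, p(121)=2056148051, p(122)=2291320912, p(123)=2552338241, p(124)=2841940500, p(125)=3163127352, p(126)=3519222692, p(127)=3913864295, p(128)=4351078600, p(129)=4835271870, p(130)=5371315400, p(131)=5964539504, p(132)=6620830889, p(133)=7346629512, p(134)=8149040695, p(135)=9035836076, p(136)=10015581680, p(137)=11097645016, p(138)=12292341831, p(139)=13610949895, p(140)=15065878135, p(141)=16670689208, p(142)=18440293320, p(143)=20390982757, p(144)=22540654445, p(145)=24908858009, p(146)=27517052599, p(147)=30388671978, p(148)=33549419497, p(149)=37027355200, p(150)=40853235313, p(151)=45060624582, p(152)=49686288421, p(153)=54770336324, p(154)=60356673280, p(155)=66493182097, p(156)=73232243759, p(157)=80630964769, p(158)=88751778802, p(159)=97662728555, p(160)=107438159466, p(161)=118159068427, p(162)=129913904637, p(163)=142798995930, p(164)=156919475295, p(165)=172389800255, p(166)=189334822579, p(167)=207890420102, p(168)=228204732751, p(169)=250438925115, p(170)=274768617130, p(171)=301384802048, p(172)=330495499613.
Final step: p(173) = p(172) + p(171) - p(168) - p(166) + p(161) + p(158) - p(151) - p(147) + p(138) + p(133) - p(122) - p(116) + p(103) + p(96) - p(81) - p(73) + p(56) + p(47) - p(28) - p(18)
= 330495499613 + 301384802048 - 228204732751 - 189334822579 + 118159068427 + 88751778802 - 45060624582 - 30388671978 + 12292341831 + 7346629512 - 2291320912 - 1188908248 + 271248950 + 118114304 - 18004327 - 6185689 + 526823 + 124754 - 3718 - 385
= 362326859895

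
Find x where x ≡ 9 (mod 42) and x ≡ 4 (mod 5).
9

Using Chinese Remainder Theorem:
M = 42 × 5 = 210
M1 = 5, M2 = 42
y1 = 5^(-1) mod 42 = 17
y2 = 42^(-1) mod 5 = 3
x = (9×5×17 + 4×42×3) mod 210 = 9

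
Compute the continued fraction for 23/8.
[2; 1, 7]

Euclidean algorithm steps:
23 = 2 × 8 + 7
8 = 1 × 7 + 1
7 = 7 × 1 + 0
Continued fraction: [2; 1, 7]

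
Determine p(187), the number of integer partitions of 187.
1280011042268

p(n) counts ways to write n as a sum of positive integers (order ignored).
Euler's pentagonal recurrence: p(k) = p(k-1) + p(k-2) - p(k-5) - p(k-7) + p(k-12) + p(k-15) - ... (offsets j(3j∓1)/2, signs ++--, p(0)=1, p(<0)=0).
DP table for k = 0..186: p(0)=1, p(1)=1, p(2)=2, p(3)=3, p(4)=5, p(5)=7, p(6)=11, p(7)=15, p(8)=22, p(9)=30, p(10)=42, p(11)=56, p(12)=77, p(13)=101, p(14)=135, p(15)=176, p(16)=231, p(17)=297, p(18)=385, p(19)=490, p(20)=627, p(21)=792, p(22)=1002, p(23)=1255, p(24)=1575, p(25)=1958, p(26)=2436, p(27)=3010, p(28)=3718, p(29)=4565, p(30)=5604, p(31)=6842, p(32)=8349, p(33)=10143, p(34)=12310, p(35)=14883, p(36)=17977, p(37)=21637, p(38)=26015, p(39)=31185, p(40)=37338, p(41)=44583, p(42)=53174, p(43)=63261, p(44)=75175, p(45)=89134, p(46)=105558, p(47)=124754, p(48)=147273, p(49)=173525, p(50)=204226, p(51)=239943, p(52)=281589, p(53)=329931, p(54)=386155, p(55)=451276, p(56)=526823, p(57)=614154, p(58)=715220, p(59)=831820, p(60)=966467, p(61)=1121505, p(62)=1300156, p(63)=1505499, p(64)=1741630, p(65)=2012558, p(66)=2323520, p(67)=2679689, p(68)=3087735, p(69)=3554345, p(70)=4087968, p(71)=4697205, p(72)=5392783, p(73)=6185689, p(74)=7089500, p(75)=8118264, p(76)=9289091, p(77)=10619863, p(78)=12132164, p(79)=13848650, p(80)=15796476, p(81)=18004327, p(82)=20506255, p(83)=23338469, p(84)=26543660, p(85)=30167357, p(86)=34262962, p(87)=38887673, p(88)=44108109, p(89)=49995925, p(90)=56634173, p(91)=64112359, p(92)=72533807, p(93)=82010177, p(94)=92669720, p(95)=104651419, p(96)=118114304, p(97)=133230930, p(98)=150198136, p(99)=169229875, p(100)=190569292, p(101)=214481126, p(102)=241265379, p(103)=271248950, p(104)=304801365, p(105)=342325709, p(106)=384276336, p(107)=431149389, p(108)=483502844, p(109)=541946240, p(110)=607163746, p(111)=679903203, p(112)=761002156, p(113)=851376628, p(114)=952050665, p(115)=1064144451, p(116)=1188908248, p(117)=1327710076, p(118)=1482074143, p(119)=1653668665, p(120)=1844349560, p(121)=2056148051, p(122)=2291320912, p(123)=2552338241, p(124)=2841940500, p(125)=3163127352, p(126)=3519222692, p(127)=3913864295, p(128)=4351078600, p(129)=4835271870, p(130)=5371315400, p(131)=5964539504, p(132)=6620830889, p(133)=7346629512, p(134)=8149040695, p(135)=9035836076, p(136)=10015581680, p(137)=11097645016, p(138)=12292341831, p(139)=13610949895, p(140)=15065878135, p(141)=16670689208, p(142)=18440293320, p(143)=20390982757, p(144)=22540654445, p(145)=24908858009, p(146)=27517052599, p(147)=30388671978, p(148)=33549419497, p(149)=37027355200, p(150)=40853235313, p(151)=45060624582, p(152)=49686288421, p(153)=54770336324, p(154)=60356673280, p(155)=66493182097, p(156)=73232243759, p(157)=80630964769, p(158)=88751778802, p(159)=97662728555, p(160)=107438159466, p(161)=118159068427, p(162)=129913904637, p(163)=142798995930, p(164)=156919475295, p(165)=172389800255, p(166)=189334822579, p(167)=207890420102, p(168)=228204732751, p(169)=250438925115, p(170)=274768617130, p(171)=301384802048, p(172)=330495499613, p(173)=362326859895, p(174)=397125074750, p(175)=435157697830, p(176)=476715857290, p(177)=522115831195, p(178)=571701605655, p(179)=625846753120, p(180)=684957390936, p(181)=749474411781, p(182)=819876908323, p(183)=896684817527, p(184)=980462880430, p(185)=1071823774337, p(186)=1171432692373.
Final step: p(187) = p(186) + p(185) - p(182) - p(180) + p(175) + p(172) - p(165) - p(161) + p(152) + p(147) - p(136) - p(130) + p(117) + p(110) - p(95) - p(87) + p(70) + p(61) - p(42) - p(32) + p(11) + p(0)
= 1171432692373 + 1071823774337 - 819876908323 - 684957390936 + 435157697830 + 330495499613 - 172389800255 - 118159068427 + 49686288421 + 30388671978 - 10015581680 - 5371315400 + 1327710076 + 607163746 - 104651419 - 38887673 + 4087968 + 1121505 - 53174 - 8349 + 56 + 1
= 1280011042268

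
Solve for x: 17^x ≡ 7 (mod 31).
4

Baby-step giant-step with step n = ⌈√31⌉ = 6.
Baby steps 17^j mod 31 (j:value) for j=0..5: 0:1, 1:17, 2:10, 3:15, 4:7, 5:26.
h = 7 is already in the table at j=4, so x = 4.
Check: 17^4 ≡ 7 (mod 31).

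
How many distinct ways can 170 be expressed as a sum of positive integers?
274768617130

p(n) counts ways to write n as a sum of positive integers (order ignored).
Euler's pentagonal recurrence: p(k) = p(k-1) + p(k-2) - p(k-5) - p(k-7) + p(k-12) + p(k-15) - ... (offsets j(3j∓1)/2, signs ++--, p(0)=1, p(<0)=0).
DP table for k = 0..169: p(0)=1, p(1)=1, p(2)=2, p(3)=3, p(4)=5, p(5)=7, p(6)=11, p(7)=15, p(8)=22, p(9)=30, p(10)=42, p(11)=56, p(12)=77, p(13)=101, p(14)=135, p(15)=176, p(16)=231, p(17)=297, p(18)=385, p(19)=490, p(20)=627, p(21)=792, p(22)=1002, p(23)=1255, p(24)=1575, p(25)=1958, p(26)=2436, p(27)=3010, p(28)=3718, p(29)=4565, p(30)=5604, p(31)=6842, p(32)=8349, p(33)=10143, p(34)=12310, p(35)=14883, p(36)=17977, p(37)=21637, p(38)=26015, p(39)=31185, p(40)=37338, p(41)=44583, p(42)=53174, p(43)=63261, p(44)=75175, p(45)=89134, p(46)=105558, p(47)=124754, p(48)=147273, p(49)=173525, p(50)=204226, p(51)=239943, p(52)=281589, p(53)=329931, p(54)=386155, p(55)=451276, p(56)=526823, p(57)=614154, p(58)=715220, p(59)=831820, p(60)=966467, p(61)=1121505, p(62)=1300156, p(63)=1505499, p(64)=1741630, p(65)=2012558, p(66)=2323520, p(67)=2679689, p(68)=3087735, p(69)=3554345, p(70)=4087968, p(71)=4697205, p(72)=5392783, p(73)=6185689, p(74)=7089500, p(75)=8118264, p(76)=9289091, p(77)=10619863, p(78)=12132164, p(79)=13848650, p(80)=15796476, p(81)=18004327, p(82)=20506255, p(83)=23338469, p(84)=26543660, p(85)=30167357, p(86)=34262962, p(87)=38887673, p(88)=44108109, p(89)=49995925, p(90)=56634173, p(91)=64112359, p(92)=72533807, p(93)=82010177, p(94)=92669720, p(95)=104651419, p(96)=118114304, p(97)=133230930, p(98)=150198136, p(99)=169229875, p(100)=190569292, p(101)=214481126, p(102)=241265379, p(103)=271248950, p(104)=304801365, p(105)=342325709, p(106)=384276336, p(107)=431149389, p(108)=483502844, p(109)=541946240, p(110)=607163746, p(111)=679903203, p(112)=761002156, p(113)=851376628, p(114)=952050665, p(115)=1064144451, p(116)=1188908248, p(117)=1327710076, p(118)=1482074143, p(119)=1653668665, p(120)=1844349560, p(121)=2056148051, p(122)=2291320912, p(123)=2552338241, p(124)=2841940500, p(125)=3163127352, p(126)=3519222692, p(127)=3913864295, p(128)=4351078600, p(129)=4835271870, p(130)=5371315400, p(131)=5964539504, p(132)=6620830889, p(133)=7346629512, p(134)=8149040695, p(135)=9035836076, p(136)=10015581680, p(137)=11097645016, p(138)=12292341831, p(139)=13610949895, p(140)=15065878135, p(141)=16670689208, p(142)=18440293320, p(143)=20390982757, p(144)=22540654445, p(145)=24908858009, p(146)=27517052599, p(147)=30388671978, p(148)=33549419497, p(149)=37027355200, p(150)=40853235313, p(151)=45060624582, p(152)=49686288421, p(153)=54770336324, p(154)=60356673280, p(155)=66493182097, p(156)=73232243759, p(157)=80630964769, p(158)=88751778802, p(159)=97662728555, p(160)=107438159466, p(161)=118159068427, p(162)=129913904637, p(163)=142798995930, p(164)=156919475295, p(165)=172389800255, p(166)=189334822579, p(167)=207890420102, p(168)=228204732751, p(169)=250438925115.
Final step: p(170) = p(169) + p(168) - p(165) - p(163) + p(158) + p(155) - p(148) - p(144) + p(135) + p(130) - p(119) - p(113) + p(100) + p(93) - p(78) - p(70) + p(53) + p(44) - p(25) - p(15)
= 250438925115 + 228204732751 - 172389800255 - 142798995930 + 88751778802 + 66493182097 - 33549419497 - 22540654445 + 9035836076 + 5371315400 - 1653668665 - 851376628 + 190569292 + 82010177 - 12132164 - 4087968 + 329931 + 75175 - 1958 - 176
= 274768617130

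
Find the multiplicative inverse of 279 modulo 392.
111

gcd(279, 392) = 1, so the inverse exists.
Extended Euclidean algorithm on (392, 279):
392 = 1 × 279 + 113  ⟹  113 = (1)·392 + (-1)·279
279 = 2 × 113 + 53  ⟹  53 = (-2)·392 + (3)·279
113 = 2 × 53 + 7  ⟹  7 = (5)·392 + (-7)·279
53 = 7 × 7 + 4  ⟹  4 = (-37)·392 + (52)·279
7 = 1 × 4 + 3  ⟹  3 = (42)·392 + (-59)·279
4 = 1 × 3 + 1  ⟹  1 = (-79)·392 + (111)·279
So (111)·279 ≡ 1 (mod 392), i.e. 279^(-1) ≡ 111 (mod 392).
Check: 279 × 111 = 30969 ≡ 1 (mod 392)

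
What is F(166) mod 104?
103

Matrix identity: Q^n = [[F_(n+1), F_n], [F_n, F_(n-1)]] with Q = [[1,1],[1,0]].
n = 166 = 10100110₂. Square-and-multiply, entries mod 104:
Q^1 = [[1,1],[1,0]]
Q^2 = (Q^1)² = [[2,1],[1,1]]
Q^5 = (Q^2)²·Q = [[8,5],[5,3]]
Q^10 = (Q^5)² = [[89,55],[55,34]]
Q^20 = (Q^10)² = [[26,5],[5,21]]
Q^41 = (Q^20)²·Q = [[0,77],[77,27]]
Q^83 = (Q^41)²·Q = [[0,1],[1,103]]
Q^166 = (Q^83)² = [[1,103],[103,2]]
F_166 mod 104 = Q^166[0][1] = 103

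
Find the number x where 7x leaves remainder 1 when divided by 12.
7

gcd(7, 12) = 1, so the inverse exists.
Extended Euclidean algorithm on (12, 7):
12 = 1 × 7 + 5  ⟹  5 = (1)·12 + (-1)·7
7 = 1 × 5 + 2  ⟹  2 = (-1)·12 + (2)·7
5 = 2 × 2 + 1  ⟹  1 = (3)·12 + (-5)·7
So (-5)·7 ≡ 1 (mod 12), i.e. 7^(-1) ≡ -5 ≡ 7 (mod 12).
Check: 7 × 7 = 49 ≡ 1 (mod 12)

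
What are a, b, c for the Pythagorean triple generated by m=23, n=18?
(205, 828, 853)

Euclid's formula: a = m² - n², b = 2mn, c = m² + n²
m = 23, n = 18
a = 23² - 18² = 529 - 324 = 205
b = 2 × 23 × 18 = 828
c = 23² + 18² = 529 + 324 = 853
Verification: 205² + 828² = 42025 + 685584 = 727609 = 853² ✓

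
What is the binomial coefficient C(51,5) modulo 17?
0

Using Lucas' theorem:
Write n=51 and k=5 in base 17:
n in base 17: [3, 0]
k in base 17: [0, 5]
C(51,5) mod 17 = ∏ C(n_i, k_i) mod 17
Digit binomials (mod 17): C(3,0) = 1; C(0,5) = 0 (k_i > n_i)
Product: 1 × 0 = 0 ≡ 0 (mod 17)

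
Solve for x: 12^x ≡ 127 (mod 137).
85

Baby-step giant-step with step n = ⌈√137⌉ = 12.
Baby steps 12^j mod 137 (j:value) for j=0..11: 0:1, 1:12, 2:7, 3:84, 4:49, 5:40, 6:69, 7:6, 8:72, 9:42, 10:93, 11:20.
Giant-step multiplier: 12^(-12) ≡ 12^(136-12) = 12^124 ≡ 4 (mod 137).
Giant steps γ_i = 127·4^i mod 137: γ_0=127, γ_1=97, γ_2=114, γ_3=45, γ_4=43, γ_5=35, γ_6=3, γ_7=12 (in table at j=1).
x = i·n + j = 7·12 + 1 = 85.
Check: 12^85 ≡ 127 (mod 137).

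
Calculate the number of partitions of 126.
3519222692

p(n) counts ways to write n as a sum of positive integers (order ignored).
Euler's pentagonal recurrence: p(k) = p(k-1) + p(k-2) - p(k-5) - p(k-7) + p(k-12) + p(k-15) - ... (offsets j(3j∓1)/2, signs ++--, p(0)=1, p(<0)=0).
DP table for k = 0..125: p(0)=1, p(1)=1, p(2)=2, p(3)=3, p(4)=5, p(5)=7, p(6)=11, p(7)=15, p(8)=22, p(9)=30, p(10)=42, p(11)=56, p(12)=77, p(13)=101, p(14)=135, p(15)=176, p(16)=231, p(17)=297, p(18)=385, p(19)=490, p(20)=627, p(21)=792, p(22)=1002, p(23)=1255, p(24)=1575, p(25)=1958, p(26)=2436, p(27)=3010, p(28)=3718, p(29)=4565, p(30)=5604, p(31)=6842, p(32)=8349, p(33)=10143, p(34)=12310, p(35)=14883, p(36)=17977, p(37)=21637, p(38)=26015, p(39)=31185, p(40)=37338, p(41)=44583, p(42)=53174, p(43)=63261, p(44)=75175, p(45)=89134, p(46)=105558, p(47)=124754, p(48)=147273, p(49)=173525, p(50)=204226, p(51)=239943, p(52)=281589, p(53)=329931, p(54)=386155, p(55)=451276, p(56)=526823, p(57)=614154, p(58)=715220, p(59)=831820, p(60)=966467, p(61)=1121505, p(62)=1300156, p(63)=1505499, p(64)=1741630, p(65)=2012558, p(66)=2323520, p(67)=2679689, p(68)=3087735, p(69)=3554345, p(70)=4087968, p(71)=4697205, p(72)=5392783, p(73)=6185689, p(74)=7089500, p(75)=8118264, p(76)=9289091, p(77)=10619863, p(78)=12132164, p(79)=13848650, p(80)=15796476, p(81)=18004327, p(82)=20506255, p(83)=23338469, p(84)=26543660, p(85)=30167357, p(86)=34262962, p(87)=38887673, p(88)=44108109, p(89)=49995925, p(90)=56634173, p(91)=64112359, p(92)=72533807, p(93)=82010177, p(94)=92669720, p(95)=104651419, p(96)=118114304, p(97)=133230930, p(98)=150198136, p(99)=169229875, p(100)=190569292, p(101)=214481126, p(102)=241265379, p(103)=271248950, p(104)=304801365, p(105)=342325709, p(106)=384276336, p(107)=431149389, p(108)=483502844, p(109)=541946240, p(110)=607163746, p(111)=679903203, p(112)=761002156, p(113)=851376628, p(114)=952050665, p(115)=1064144451, p(116)=1188908248, p(117)=1327710076, p(118)=1482074143, p(119)=1653668665, p(120)=1844349560, p(121)=2056148051, p(122)=2291320912, p(123)=2552338241, p(124)=2841940500, p(125)=3163127352.
Final step: p(126) = p(125) + p(124) - p(121) - p(119) + p(114) + p(111) - p(104) - p(100) + p(91) + p(86) - p(75) - p(69) + p(56) + p(49) - p(34) - p(26) + p(9) + p(0)
= 3163127352 + 2841940500 - 2056148051 - 1653668665 + 952050665 + 679903203 - 304801365 - 190569292 + 64112359 + 34262962 - 8118264 - 3554345 + 526823 + 173525 - 12310 - 2436 + 30 + 1
= 3519222692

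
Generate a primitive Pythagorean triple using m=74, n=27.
(4747, 3996, 6205)

Euclid's formula: a = m² - n², b = 2mn, c = m² + n²
m = 74, n = 27
a = 74² - 27² = 5476 - 729 = 4747
b = 2 × 74 × 27 = 3996
c = 74² + 27² = 5476 + 729 = 6205
Verification: 4747² + 3996² = 22534009 + 15968016 = 38502025 = 6205² ✓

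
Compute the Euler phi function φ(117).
72

117 = 3^2 × 13
φ(n) = n × ∏(1 - 1/p) for each prime p dividing n
φ(117) = 117 × (1 - 1/3) × (1 - 1/13) = 72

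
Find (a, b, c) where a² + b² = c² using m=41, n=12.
(1537, 984, 1825)

Euclid's formula: a = m² - n², b = 2mn, c = m² + n²
m = 41, n = 12
a = 41² - 12² = 1681 - 144 = 1537
b = 2 × 41 × 12 = 984
c = 41² + 12² = 1681 + 144 = 1825
Verification: 1537² + 984² = 2362369 + 968256 = 3330625 = 1825² ✓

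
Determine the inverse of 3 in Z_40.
27

gcd(3, 40) = 1, so the inverse exists.
Extended Euclidean algorithm on (40, 3):
40 = 13 × 3 + 1  ⟹  1 = (1)·40 + (-13)·3
So (-13)·3 ≡ 1 (mod 40), i.e. 3^(-1) ≡ -13 ≡ 27 (mod 40).
Check: 3 × 27 = 81 ≡ 1 (mod 40)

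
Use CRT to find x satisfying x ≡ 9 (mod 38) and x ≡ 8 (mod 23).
123

Using Chinese Remainder Theorem:
M = 38 × 23 = 874
M1 = 23, M2 = 38
y1 = 23^(-1) mod 38 = 5
y2 = 38^(-1) mod 23 = 20
x = (9×23×5 + 8×38×20) mod 874 = 123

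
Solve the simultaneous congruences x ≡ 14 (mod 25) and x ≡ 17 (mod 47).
64

Using Chinese Remainder Theorem:
M = 25 × 47 = 1175
M1 = 47, M2 = 25
y1 = 47^(-1) mod 25 = 8
y2 = 25^(-1) mod 47 = 32
x = (14×47×8 + 17×25×32) mod 1175 = 64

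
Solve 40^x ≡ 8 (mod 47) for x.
6

Baby-step giant-step with step n = ⌈√47⌉ = 7.
Baby steps 40^j mod 47 (j:value) for j=0..6: 0:1, 1:40, 2:2, 3:33, 4:4, 5:19, 6:8.
h = 8 is already in the table at j=6, so x = 6.
Check: 40^6 ≡ 8 (mod 47).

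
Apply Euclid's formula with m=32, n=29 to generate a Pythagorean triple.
(183, 1856, 1865)

Euclid's formula: a = m² - n², b = 2mn, c = m² + n²
m = 32, n = 29
a = 32² - 29² = 1024 - 841 = 183
b = 2 × 32 × 29 = 1856
c = 32² + 29² = 1024 + 841 = 1865
Verification: 183² + 1856² = 33489 + 3444736 = 3478225 = 1865² ✓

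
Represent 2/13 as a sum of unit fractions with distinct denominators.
1/7 + 1/91

Greedy algorithm:
2/13: ceiling(13/2) = 7, use 1/7
1/91: ceiling(91/1) = 91, use 1/91
Result: 2/13 = 1/7 + 1/91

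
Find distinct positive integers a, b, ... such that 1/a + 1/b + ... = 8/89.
1/12 + 1/153 + 1/54468

Greedy algorithm:
8/89: ceiling(89/8) = 12, use 1/12
7/1068: ceiling(1068/7) = 153, use 1/153
1/54468: ceiling(54468/1) = 54468, use 1/54468
Result: 8/89 = 1/12 + 1/153 + 1/54468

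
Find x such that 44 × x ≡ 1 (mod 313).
249

gcd(44, 313) = 1, so the inverse exists.
Extended Euclidean algorithm on (313, 44):
313 = 7 × 44 + 5  ⟹  5 = (1)·313 + (-7)·44
44 = 8 × 5 + 4  ⟹  4 = (-8)·313 + (57)·44
5 = 1 × 4 + 1  ⟹  1 = (9)·313 + (-64)·44
So (-64)·44 ≡ 1 (mod 313), i.e. 44^(-1) ≡ -64 ≡ 249 (mod 313).
Check: 44 × 249 = 10956 ≡ 1 (mod 313)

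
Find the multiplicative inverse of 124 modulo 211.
97

gcd(124, 211) = 1, so the inverse exists.
Extended Euclidean algorithm on (211, 124):
211 = 1 × 124 + 87  ⟹  87 = (1)·211 + (-1)·124
124 = 1 × 87 + 37  ⟹  37 = (-1)·211 + (2)·124
87 = 2 × 37 + 13  ⟹  13 = (3)·211 + (-5)·124
37 = 2 × 13 + 11  ⟹  11 = (-7)·211 + (12)·124
13 = 1 × 11 + 2  ⟹  2 = (10)·211 + (-17)·124
11 = 5 × 2 + 1  ⟹  1 = (-57)·211 + (97)·124
So (97)·124 ≡ 1 (mod 211), i.e. 124^(-1) ≡ 97 (mod 211).
Check: 124 × 97 = 12028 ≡ 1 (mod 211)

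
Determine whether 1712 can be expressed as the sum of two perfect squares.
Not possible

Factorization: 1712 = 2^4 × 107
By Fermat: n is sum of two squares iff every prime p ≡ 3 (mod 4) appears to even power.
Prime(s) ≡ 3 (mod 4) with odd exponent: [(107, 1)]
Therefore 1712 cannot be expressed as a² + b².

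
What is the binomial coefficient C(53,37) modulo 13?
0

Using Lucas' theorem:
Write n=53 and k=37 in base 13:
n in base 13: [4, 1]
k in base 13: [2, 11]
C(53,37) mod 13 = ∏ C(n_i, k_i) mod 13
Digit binomials (mod 13): C(4,2) = 6; C(1,11) = 0 (k_i > n_i)
Product: 6 × 0 = 0 ≡ 0 (mod 13)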